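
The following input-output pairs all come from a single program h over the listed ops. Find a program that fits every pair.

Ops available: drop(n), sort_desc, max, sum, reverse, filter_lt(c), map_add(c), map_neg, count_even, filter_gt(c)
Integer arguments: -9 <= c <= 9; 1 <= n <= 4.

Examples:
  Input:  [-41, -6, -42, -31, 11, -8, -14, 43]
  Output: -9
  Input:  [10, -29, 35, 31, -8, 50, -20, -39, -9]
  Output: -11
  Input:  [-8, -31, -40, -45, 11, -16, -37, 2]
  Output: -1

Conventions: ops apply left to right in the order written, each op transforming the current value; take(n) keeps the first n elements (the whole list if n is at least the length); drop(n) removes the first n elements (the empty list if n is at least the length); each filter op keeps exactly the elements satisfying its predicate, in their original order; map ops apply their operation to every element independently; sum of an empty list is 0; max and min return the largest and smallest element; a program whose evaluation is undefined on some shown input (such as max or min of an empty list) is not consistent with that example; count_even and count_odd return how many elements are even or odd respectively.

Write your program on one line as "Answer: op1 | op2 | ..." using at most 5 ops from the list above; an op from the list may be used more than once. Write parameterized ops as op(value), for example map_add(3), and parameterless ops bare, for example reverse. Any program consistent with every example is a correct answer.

map_add(-3) | sort_desc | filter_lt(2) | reverse | max

Check, running the answer program on each example:
  [-41, -6, -42, -31, 11, -8, -14, 43] -> [-44, -9, -45, -34, 8, -11, -17, 40] -> [40, 8, -9, -11, -17, -34, -44, -45] -> [-9, -11, -17, -34, -44, -45] -> [-45, -44, -34, -17, -11, -9] -> -9
  [10, -29, 35, 31, -8, 50, -20, -39, -9] -> [7, -32, 32, 28, -11, 47, -23, -42, -12] -> [47, 32, 28, 7, -11, -12, -23, -32, -42] -> [-11, -12, -23, -32, -42] -> [-42, -32, -23, -12, -11] -> -11
  [-8, -31, -40, -45, 11, -16, -37, 2] -> [-11, -34, -43, -48, 8, -19, -40, -1] -> [8, -1, -11, -19, -34, -40, -43, -48] -> [-1, -11, -19, -34, -40, -43, -48] -> [-48, -43, -40, -34, -19, -11, -1] -> -1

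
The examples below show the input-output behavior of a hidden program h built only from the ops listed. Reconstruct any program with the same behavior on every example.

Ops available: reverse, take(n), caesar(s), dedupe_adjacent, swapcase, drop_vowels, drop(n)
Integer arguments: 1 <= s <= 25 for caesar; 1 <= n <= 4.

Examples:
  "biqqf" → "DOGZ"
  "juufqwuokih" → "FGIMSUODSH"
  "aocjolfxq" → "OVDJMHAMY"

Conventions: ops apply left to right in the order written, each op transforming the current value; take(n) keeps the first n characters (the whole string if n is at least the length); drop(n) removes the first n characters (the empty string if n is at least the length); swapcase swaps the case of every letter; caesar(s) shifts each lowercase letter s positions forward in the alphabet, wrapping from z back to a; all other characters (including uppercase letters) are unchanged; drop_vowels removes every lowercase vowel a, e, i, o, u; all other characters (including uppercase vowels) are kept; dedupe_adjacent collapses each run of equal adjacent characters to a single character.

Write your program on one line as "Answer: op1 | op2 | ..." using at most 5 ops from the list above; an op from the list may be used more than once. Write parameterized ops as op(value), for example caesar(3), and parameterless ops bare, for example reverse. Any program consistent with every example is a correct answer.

dedupe_adjacent | caesar(24) | reverse | swapcase

Check, running the answer program on each example:
  "biqqf" -> "biqf" -> "zgod" -> "dogz" -> "DOGZ"
  "juufqwuokih" -> "jufqwuokih" -> "hsdousmigf" -> "fgimsuodsh" -> "FGIMSUODSH"
  "aocjolfxq" -> "aocjolfxq" -> "ymahmjdvo" -> "ovdjmhamy" -> "OVDJMHAMY"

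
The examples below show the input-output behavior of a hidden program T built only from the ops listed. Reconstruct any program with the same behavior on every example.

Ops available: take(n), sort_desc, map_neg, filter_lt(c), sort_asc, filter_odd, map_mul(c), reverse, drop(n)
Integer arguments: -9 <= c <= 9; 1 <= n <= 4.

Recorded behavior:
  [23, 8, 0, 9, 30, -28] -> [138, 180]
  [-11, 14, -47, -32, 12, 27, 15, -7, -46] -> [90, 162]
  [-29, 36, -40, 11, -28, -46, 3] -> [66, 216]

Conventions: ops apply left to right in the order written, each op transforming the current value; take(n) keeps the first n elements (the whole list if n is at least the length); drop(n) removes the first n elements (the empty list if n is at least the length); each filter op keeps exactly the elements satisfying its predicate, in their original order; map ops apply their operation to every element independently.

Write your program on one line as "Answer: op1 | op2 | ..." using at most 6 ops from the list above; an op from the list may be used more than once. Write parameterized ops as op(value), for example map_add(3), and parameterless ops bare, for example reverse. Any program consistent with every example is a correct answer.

sort_asc | reverse | map_mul(6) | take(2) | reverse

Check, running the answer program on each example:
  [23, 8, 0, 9, 30, -28] -> [-28, 0, 8, 9, 23, 30] -> [30, 23, 9, 8, 0, -28] -> [180, 138, 54, 48, 0, -168] -> [180, 138] -> [138, 180]
  [-11, 14, -47, -32, 12, 27, 15, -7, -46] -> [-47, -46, -32, -11, -7, 12, 14, 15, 27] -> [27, 15, 14, 12, -7, -11, -32, -46, -47] -> [162, 90, 84, 72, -42, -66, -192, -276, -282] -> [162, 90] -> [90, 162]
  [-29, 36, -40, 11, -28, -46, 3] -> [-46, -40, -29, -28, 3, 11, 36] -> [36, 11, 3, -28, -29, -40, -46] -> [216, 66, 18, -168, -174, -240, -276] -> [216, 66] -> [66, 216]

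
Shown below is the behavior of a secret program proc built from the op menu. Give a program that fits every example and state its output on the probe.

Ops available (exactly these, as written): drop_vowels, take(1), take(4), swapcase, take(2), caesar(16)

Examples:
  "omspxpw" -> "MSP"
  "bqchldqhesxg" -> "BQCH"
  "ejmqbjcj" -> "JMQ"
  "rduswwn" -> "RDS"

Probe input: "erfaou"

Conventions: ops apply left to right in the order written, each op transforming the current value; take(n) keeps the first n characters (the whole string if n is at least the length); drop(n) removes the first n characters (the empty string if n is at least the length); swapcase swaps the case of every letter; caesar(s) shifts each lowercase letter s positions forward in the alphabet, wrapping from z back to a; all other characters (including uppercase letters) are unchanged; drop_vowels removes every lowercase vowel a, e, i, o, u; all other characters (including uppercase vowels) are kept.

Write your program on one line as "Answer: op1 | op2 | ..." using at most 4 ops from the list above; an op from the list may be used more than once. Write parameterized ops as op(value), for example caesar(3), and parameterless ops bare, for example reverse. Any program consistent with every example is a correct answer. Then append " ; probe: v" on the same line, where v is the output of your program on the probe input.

take(4) | drop_vowels | swapcase ; probe: "RF"

Check, running the answer program on each example:
  "omspxpw" -> "omsp" -> "msp" -> "MSP"
  "bqchldqhesxg" -> "bqch" -> "bqch" -> "BQCH"
  "ejmqbjcj" -> "ejmq" -> "jmq" -> "JMQ"
  "rduswwn" -> "rdus" -> "rds" -> "RDS"
  probe: "erfaou" -> "erfa" -> "rf" -> "RF"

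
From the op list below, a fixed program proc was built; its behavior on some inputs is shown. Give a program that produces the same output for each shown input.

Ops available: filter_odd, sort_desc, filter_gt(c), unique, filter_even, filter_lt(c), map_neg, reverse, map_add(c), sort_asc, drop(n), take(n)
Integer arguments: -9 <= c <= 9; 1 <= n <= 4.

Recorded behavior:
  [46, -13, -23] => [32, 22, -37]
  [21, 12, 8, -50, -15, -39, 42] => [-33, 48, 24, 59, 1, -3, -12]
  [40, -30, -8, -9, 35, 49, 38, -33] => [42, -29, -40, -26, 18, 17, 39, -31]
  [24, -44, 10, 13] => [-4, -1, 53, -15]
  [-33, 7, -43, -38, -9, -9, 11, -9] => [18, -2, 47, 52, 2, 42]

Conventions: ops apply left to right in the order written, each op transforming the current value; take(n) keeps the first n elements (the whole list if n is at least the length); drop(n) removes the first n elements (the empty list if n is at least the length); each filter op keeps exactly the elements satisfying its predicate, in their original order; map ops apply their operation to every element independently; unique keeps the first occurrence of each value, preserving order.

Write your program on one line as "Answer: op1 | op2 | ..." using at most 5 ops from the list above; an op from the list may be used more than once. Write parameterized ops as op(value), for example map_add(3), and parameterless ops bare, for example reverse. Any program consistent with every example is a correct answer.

map_add(-9) | map_neg | reverse | unique

Check, running the answer program on each example:
  [46, -13, -23] -> [37, -22, -32] -> [-37, 22, 32] -> [32, 22, -37] -> [32, 22, -37]
  [21, 12, 8, -50, -15, -39, 42] -> [12, 3, -1, -59, -24, -48, 33] -> [-12, -3, 1, 59, 24, 48, -33] -> [-33, 48, 24, 59, 1, -3, -12] -> [-33, 48, 24, 59, 1, -3, -12]
  [40, -30, -8, -9, 35, 49, 38, -33] -> [31, -39, -17, -18, 26, 40, 29, -42] -> [-31, 39, 17, 18, -26, -40, -29, 42] -> [42, -29, -40, -26, 18, 17, 39, -31] -> [42, -29, -40, -26, 18, 17, 39, -31]
  [24, -44, 10, 13] -> [15, -53, 1, 4] -> [-15, 53, -1, -4] -> [-4, -1, 53, -15] -> [-4, -1, 53, -15]
  [-33, 7, -43, -38, -9, -9, 11, -9] -> [-42, -2, -52, -47, -18, -18, 2, -18] -> [42, 2, 52, 47, 18, 18, -2, 18] -> [18, -2, 18, 18, 47, 52, 2, 42] -> [18, -2, 47, 52, 2, 42]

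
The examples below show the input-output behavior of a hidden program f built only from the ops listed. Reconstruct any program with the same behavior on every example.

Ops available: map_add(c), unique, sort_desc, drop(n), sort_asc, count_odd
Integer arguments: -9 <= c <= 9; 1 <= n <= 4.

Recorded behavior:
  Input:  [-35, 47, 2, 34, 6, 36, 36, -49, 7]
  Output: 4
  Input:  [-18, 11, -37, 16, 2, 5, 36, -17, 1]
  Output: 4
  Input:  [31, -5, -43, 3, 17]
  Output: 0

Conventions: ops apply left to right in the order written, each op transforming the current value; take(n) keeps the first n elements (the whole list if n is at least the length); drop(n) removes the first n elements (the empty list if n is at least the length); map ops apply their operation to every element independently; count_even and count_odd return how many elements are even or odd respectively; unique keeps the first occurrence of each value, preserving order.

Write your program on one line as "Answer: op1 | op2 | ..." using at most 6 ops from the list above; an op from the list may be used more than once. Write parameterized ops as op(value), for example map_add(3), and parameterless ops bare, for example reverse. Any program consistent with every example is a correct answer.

map_add(-5) | map_add(-2) | sort_desc | unique | count_odd

Check, running the answer program on each example:
  [-35, 47, 2, 34, 6, 36, 36, -49, 7] -> [-40, 42, -3, 29, 1, 31, 31, -54, 2] -> [-42, 40, -5, 27, -1, 29, 29, -56, 0] -> [40, 29, 29, 27, 0, -1, -5, -42, -56] -> [40, 29, 27, 0, -1, -5, -42, -56] -> 4
  [-18, 11, -37, 16, 2, 5, 36, -17, 1] -> [-23, 6, -42, 11, -3, 0, 31, -22, -4] -> [-25, 4, -44, 9, -5, -2, 29, -24, -6] -> [29, 9, 4, -2, -5, -6, -24, -25, -44] -> [29, 9, 4, -2, -5, -6, -24, -25, -44] -> 4
  [31, -5, -43, 3, 17] -> [26, -10, -48, -2, 12] -> [24, -12, -50, -4, 10] -> [24, 10, -4, -12, -50] -> [24, 10, -4, -12, -50] -> 0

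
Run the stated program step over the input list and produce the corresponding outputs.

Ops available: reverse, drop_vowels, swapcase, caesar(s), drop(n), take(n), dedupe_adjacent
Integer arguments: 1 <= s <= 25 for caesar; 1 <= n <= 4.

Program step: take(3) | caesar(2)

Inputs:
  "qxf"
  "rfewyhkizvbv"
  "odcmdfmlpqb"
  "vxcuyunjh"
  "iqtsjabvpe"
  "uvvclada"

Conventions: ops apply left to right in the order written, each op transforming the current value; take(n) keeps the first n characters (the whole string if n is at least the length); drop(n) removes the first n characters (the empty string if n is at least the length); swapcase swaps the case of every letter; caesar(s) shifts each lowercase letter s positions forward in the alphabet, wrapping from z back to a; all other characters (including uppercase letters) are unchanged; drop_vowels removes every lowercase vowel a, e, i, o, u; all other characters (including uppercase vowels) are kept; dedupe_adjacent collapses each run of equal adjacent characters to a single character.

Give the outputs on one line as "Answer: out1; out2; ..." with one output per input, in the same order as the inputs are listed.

Execution, op by op:
  "qxf" -> "qxf" -> "szh"
  "rfewyhkizvbv" -> "rfe" -> "thg"
  "odcmdfmlpqb" -> "odc" -> "qfe"
  "vxcuyunjh" -> "vxc" -> "xze"
  "iqtsjabvpe" -> "iqt" -> "ksv"
  "uvvclada" -> "uvv" -> "wxx"

"szh"; "thg"; "qfe"; "xze"; "ksv"; "wxx"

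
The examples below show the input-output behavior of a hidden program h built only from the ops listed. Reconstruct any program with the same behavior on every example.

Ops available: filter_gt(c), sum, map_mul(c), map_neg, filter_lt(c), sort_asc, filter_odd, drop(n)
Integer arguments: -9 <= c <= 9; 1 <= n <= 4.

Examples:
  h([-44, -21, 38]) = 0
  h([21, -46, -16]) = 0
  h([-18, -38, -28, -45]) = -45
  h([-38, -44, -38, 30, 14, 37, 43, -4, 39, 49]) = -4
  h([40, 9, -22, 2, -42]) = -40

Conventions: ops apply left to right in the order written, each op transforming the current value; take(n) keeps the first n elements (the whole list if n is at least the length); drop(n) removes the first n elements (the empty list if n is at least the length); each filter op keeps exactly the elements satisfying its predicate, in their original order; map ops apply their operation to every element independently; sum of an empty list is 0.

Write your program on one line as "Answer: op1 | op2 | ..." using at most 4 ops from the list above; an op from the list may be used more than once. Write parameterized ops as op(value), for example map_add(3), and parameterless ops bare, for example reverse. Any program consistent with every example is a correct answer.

drop(3) | filter_lt(9) | sort_asc | sum

Check, running the answer program on each example:
  [-44, -21, 38] -> [] -> [] -> [] -> 0
  [21, -46, -16] -> [] -> [] -> [] -> 0
  [-18, -38, -28, -45] -> [-45] -> [-45] -> [-45] -> -45
  [-38, -44, -38, 30, 14, 37, 43, -4, 39, 49] -> [30, 14, 37, 43, -4, 39, 49] -> [-4] -> [-4] -> -4
  [40, 9, -22, 2, -42] -> [2, -42] -> [2, -42] -> [-42, 2] -> -40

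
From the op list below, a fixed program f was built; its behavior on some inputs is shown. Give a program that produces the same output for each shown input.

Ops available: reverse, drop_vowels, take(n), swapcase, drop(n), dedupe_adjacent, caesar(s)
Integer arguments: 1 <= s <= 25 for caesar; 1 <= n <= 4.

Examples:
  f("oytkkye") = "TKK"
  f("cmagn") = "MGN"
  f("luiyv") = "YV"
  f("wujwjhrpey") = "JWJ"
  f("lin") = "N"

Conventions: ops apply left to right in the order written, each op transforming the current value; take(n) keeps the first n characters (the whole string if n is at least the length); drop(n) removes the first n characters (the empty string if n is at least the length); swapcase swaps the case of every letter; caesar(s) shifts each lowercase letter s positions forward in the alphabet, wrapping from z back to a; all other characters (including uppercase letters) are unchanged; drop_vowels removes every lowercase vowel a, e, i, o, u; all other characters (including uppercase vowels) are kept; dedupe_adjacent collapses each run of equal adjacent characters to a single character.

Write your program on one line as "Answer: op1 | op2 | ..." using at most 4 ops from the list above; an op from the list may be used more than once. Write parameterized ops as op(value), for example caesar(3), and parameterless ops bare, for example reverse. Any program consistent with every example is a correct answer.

drop_vowels | swapcase | drop(1) | take(3)

Check, running the answer program on each example:
  "oytkkye" -> "ytkky" -> "YTKKY" -> "TKKY" -> "TKK"
  "cmagn" -> "cmgn" -> "CMGN" -> "MGN" -> "MGN"
  "luiyv" -> "lyv" -> "LYV" -> "YV" -> "YV"
  "wujwjhrpey" -> "wjwjhrpy" -> "WJWJHRPY" -> "JWJHRPY" -> "JWJ"
  "lin" -> "ln" -> "LN" -> "N" -> "N"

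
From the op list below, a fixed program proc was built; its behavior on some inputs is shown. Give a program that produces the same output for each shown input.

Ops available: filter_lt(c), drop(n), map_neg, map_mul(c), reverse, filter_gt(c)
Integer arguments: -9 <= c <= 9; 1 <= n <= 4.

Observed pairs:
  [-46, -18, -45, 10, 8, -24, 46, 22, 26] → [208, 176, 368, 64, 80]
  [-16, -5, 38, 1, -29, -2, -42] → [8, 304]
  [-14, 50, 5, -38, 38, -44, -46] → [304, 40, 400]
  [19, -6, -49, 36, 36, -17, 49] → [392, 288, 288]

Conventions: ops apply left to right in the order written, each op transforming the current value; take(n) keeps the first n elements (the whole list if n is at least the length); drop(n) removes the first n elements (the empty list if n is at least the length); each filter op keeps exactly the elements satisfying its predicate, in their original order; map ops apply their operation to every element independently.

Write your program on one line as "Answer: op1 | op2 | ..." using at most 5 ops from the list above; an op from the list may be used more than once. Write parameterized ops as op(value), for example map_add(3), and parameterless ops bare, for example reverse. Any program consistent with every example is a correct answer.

drop(1) | reverse | map_mul(8) | filter_gt(2)

Check, running the answer program on each example:
  [-46, -18, -45, 10, 8, -24, 46, 22, 26] -> [-18, -45, 10, 8, -24, 46, 22, 26] -> [26, 22, 46, -24, 8, 10, -45, -18] -> [208, 176, 368, -192, 64, 80, -360, -144] -> [208, 176, 368, 64, 80]
  [-16, -5, 38, 1, -29, -2, -42] -> [-5, 38, 1, -29, -2, -42] -> [-42, -2, -29, 1, 38, -5] -> [-336, -16, -232, 8, 304, -40] -> [8, 304]
  [-14, 50, 5, -38, 38, -44, -46] -> [50, 5, -38, 38, -44, -46] -> [-46, -44, 38, -38, 5, 50] -> [-368, -352, 304, -304, 40, 400] -> [304, 40, 400]
  [19, -6, -49, 36, 36, -17, 49] -> [-6, -49, 36, 36, -17, 49] -> [49, -17, 36, 36, -49, -6] -> [392, -136, 288, 288, -392, -48] -> [392, 288, 288]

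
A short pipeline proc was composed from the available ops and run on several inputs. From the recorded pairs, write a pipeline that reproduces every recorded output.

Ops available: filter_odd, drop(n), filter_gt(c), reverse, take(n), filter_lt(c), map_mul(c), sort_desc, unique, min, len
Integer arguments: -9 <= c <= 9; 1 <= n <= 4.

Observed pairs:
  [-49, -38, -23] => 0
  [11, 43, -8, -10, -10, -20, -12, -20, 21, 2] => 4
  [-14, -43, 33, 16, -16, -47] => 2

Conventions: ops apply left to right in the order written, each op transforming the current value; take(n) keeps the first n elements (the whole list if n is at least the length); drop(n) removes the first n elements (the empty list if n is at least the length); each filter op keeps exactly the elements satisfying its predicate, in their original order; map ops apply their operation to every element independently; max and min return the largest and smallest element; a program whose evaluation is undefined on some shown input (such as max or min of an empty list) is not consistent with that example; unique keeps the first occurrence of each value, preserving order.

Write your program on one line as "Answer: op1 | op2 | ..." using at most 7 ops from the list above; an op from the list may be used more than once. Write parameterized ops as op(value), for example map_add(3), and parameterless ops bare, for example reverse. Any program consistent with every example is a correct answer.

reverse | sort_desc | reverse | unique | filter_gt(-7) | len

Check, running the answer program on each example:
  [-49, -38, -23] -> [-23, -38, -49] -> [-23, -38, -49] -> [-49, -38, -23] -> [-49, -38, -23] -> [] -> 0
  [11, 43, -8, -10, -10, -20, -12, -20, 21, 2] -> [2, 21, -20, -12, -20, -10, -10, -8, 43, 11] -> [43, 21, 11, 2, -8, -10, -10, -12, -20, -20] -> [-20, -20, -12, -10, -10, -8, 2, 11, 21, 43] -> [-20, -12, -10, -8, 2, 11, 21, 43] -> [2, 11, 21, 43] -> 4
  [-14, -43, 33, 16, -16, -47] -> [-47, -16, 16, 33, -43, -14] -> [33, 16, -14, -16, -43, -47] -> [-47, -43, -16, -14, 16, 33] -> [-47, -43, -16, -14, 16, 33] -> [16, 33] -> 2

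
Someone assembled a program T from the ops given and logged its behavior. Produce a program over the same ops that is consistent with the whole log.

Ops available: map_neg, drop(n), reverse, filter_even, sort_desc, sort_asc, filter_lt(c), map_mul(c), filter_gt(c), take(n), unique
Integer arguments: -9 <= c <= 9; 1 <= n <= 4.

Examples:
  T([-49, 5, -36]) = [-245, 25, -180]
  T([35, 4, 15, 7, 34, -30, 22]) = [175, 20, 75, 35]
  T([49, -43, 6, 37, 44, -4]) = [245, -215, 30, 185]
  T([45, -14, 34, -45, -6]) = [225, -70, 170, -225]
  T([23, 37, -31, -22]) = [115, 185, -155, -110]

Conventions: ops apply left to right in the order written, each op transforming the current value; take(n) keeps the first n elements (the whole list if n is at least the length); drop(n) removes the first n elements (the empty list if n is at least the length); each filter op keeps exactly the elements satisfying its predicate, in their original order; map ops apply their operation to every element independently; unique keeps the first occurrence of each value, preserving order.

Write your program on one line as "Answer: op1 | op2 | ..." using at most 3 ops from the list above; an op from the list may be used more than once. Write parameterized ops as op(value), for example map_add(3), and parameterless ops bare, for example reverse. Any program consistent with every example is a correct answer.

map_mul(5) | take(4)

Check, running the answer program on each example:
  [-49, 5, -36] -> [-245, 25, -180] -> [-245, 25, -180]
  [35, 4, 15, 7, 34, -30, 22] -> [175, 20, 75, 35, 170, -150, 110] -> [175, 20, 75, 35]
  [49, -43, 6, 37, 44, -4] -> [245, -215, 30, 185, 220, -20] -> [245, -215, 30, 185]
  [45, -14, 34, -45, -6] -> [225, -70, 170, -225, -30] -> [225, -70, 170, -225]
  [23, 37, -31, -22] -> [115, 185, -155, -110] -> [115, 185, -155, -110]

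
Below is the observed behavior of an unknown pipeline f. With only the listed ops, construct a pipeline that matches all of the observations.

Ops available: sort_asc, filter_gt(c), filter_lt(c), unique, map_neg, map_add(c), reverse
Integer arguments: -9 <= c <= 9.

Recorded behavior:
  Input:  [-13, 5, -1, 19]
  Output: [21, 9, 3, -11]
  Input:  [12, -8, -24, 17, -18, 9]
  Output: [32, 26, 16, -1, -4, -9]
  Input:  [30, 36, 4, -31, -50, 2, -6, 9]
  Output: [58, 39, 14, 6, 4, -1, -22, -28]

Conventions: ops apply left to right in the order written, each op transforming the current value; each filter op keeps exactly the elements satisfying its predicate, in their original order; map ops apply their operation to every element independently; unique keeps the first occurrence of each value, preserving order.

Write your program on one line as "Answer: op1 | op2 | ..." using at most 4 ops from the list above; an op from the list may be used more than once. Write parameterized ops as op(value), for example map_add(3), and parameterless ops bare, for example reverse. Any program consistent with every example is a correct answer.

sort_asc | map_add(-8) | map_neg

Check, running the answer program on each example:
  [-13, 5, -1, 19] -> [-13, -1, 5, 19] -> [-21, -9, -3, 11] -> [21, 9, 3, -11]
  [12, -8, -24, 17, -18, 9] -> [-24, -18, -8, 9, 12, 17] -> [-32, -26, -16, 1, 4, 9] -> [32, 26, 16, -1, -4, -9]
  [30, 36, 4, -31, -50, 2, -6, 9] -> [-50, -31, -6, 2, 4, 9, 30, 36] -> [-58, -39, -14, -6, -4, 1, 22, 28] -> [58, 39, 14, 6, 4, -1, -22, -28]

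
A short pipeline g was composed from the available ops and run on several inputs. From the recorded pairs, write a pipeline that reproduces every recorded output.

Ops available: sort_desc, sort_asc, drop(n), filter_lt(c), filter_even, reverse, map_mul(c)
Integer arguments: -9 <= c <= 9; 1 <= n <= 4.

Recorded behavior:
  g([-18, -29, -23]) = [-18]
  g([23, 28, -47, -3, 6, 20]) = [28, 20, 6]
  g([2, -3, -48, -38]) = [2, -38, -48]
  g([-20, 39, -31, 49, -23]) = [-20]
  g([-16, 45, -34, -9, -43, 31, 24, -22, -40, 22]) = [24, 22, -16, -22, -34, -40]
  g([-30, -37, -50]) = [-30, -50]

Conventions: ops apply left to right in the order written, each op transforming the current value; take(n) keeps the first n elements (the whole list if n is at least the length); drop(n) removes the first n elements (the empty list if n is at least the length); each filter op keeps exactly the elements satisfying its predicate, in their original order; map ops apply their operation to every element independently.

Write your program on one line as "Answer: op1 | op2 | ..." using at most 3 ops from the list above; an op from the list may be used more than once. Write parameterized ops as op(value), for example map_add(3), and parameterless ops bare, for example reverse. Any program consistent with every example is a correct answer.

filter_even | sort_asc | sort_desc

Check, running the answer program on each example:
  [-18, -29, -23] -> [-18] -> [-18] -> [-18]
  [23, 28, -47, -3, 6, 20] -> [28, 6, 20] -> [6, 20, 28] -> [28, 20, 6]
  [2, -3, -48, -38] -> [2, -48, -38] -> [-48, -38, 2] -> [2, -38, -48]
  [-20, 39, -31, 49, -23] -> [-20] -> [-20] -> [-20]
  [-16, 45, -34, -9, -43, 31, 24, -22, -40, 22] -> [-16, -34, 24, -22, -40, 22] -> [-40, -34, -22, -16, 22, 24] -> [24, 22, -16, -22, -34, -40]
  [-30, -37, -50] -> [-30, -50] -> [-50, -30] -> [-30, -50]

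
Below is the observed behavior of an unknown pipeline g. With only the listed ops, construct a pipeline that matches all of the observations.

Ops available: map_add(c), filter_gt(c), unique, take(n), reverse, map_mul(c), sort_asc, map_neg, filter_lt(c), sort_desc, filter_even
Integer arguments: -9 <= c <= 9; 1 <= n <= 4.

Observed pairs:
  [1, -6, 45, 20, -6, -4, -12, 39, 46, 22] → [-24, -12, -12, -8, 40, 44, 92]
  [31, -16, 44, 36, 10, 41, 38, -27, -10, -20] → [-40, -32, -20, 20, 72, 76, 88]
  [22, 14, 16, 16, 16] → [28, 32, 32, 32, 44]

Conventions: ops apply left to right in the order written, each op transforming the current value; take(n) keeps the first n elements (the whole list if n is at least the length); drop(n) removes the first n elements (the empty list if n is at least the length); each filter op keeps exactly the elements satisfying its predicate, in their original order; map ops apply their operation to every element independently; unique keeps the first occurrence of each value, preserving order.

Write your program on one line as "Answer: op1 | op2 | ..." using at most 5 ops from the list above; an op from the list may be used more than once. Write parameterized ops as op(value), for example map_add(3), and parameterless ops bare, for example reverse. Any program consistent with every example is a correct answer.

map_mul(-1) | filter_even | map_mul(-2) | sort_desc | reverse

Check, running the answer program on each example:
  [1, -6, 45, 20, -6, -4, -12, 39, 46, 22] -> [-1, 6, -45, -20, 6, 4, 12, -39, -46, -22] -> [6, -20, 6, 4, 12, -46, -22] -> [-12, 40, -12, -8, -24, 92, 44] -> [92, 44, 40, -8, -12, -12, -24] -> [-24, -12, -12, -8, 40, 44, 92]
  [31, -16, 44, 36, 10, 41, 38, -27, -10, -20] -> [-31, 16, -44, -36, -10, -41, -38, 27, 10, 20] -> [16, -44, -36, -10, -38, 10, 20] -> [-32, 88, 72, 20, 76, -20, -40] -> [88, 76, 72, 20, -20, -32, -40] -> [-40, -32, -20, 20, 72, 76, 88]
  [22, 14, 16, 16, 16] -> [-22, -14, -16, -16, -16] -> [-22, -14, -16, -16, -16] -> [44, 28, 32, 32, 32] -> [44, 32, 32, 32, 28] -> [28, 32, 32, 32, 44]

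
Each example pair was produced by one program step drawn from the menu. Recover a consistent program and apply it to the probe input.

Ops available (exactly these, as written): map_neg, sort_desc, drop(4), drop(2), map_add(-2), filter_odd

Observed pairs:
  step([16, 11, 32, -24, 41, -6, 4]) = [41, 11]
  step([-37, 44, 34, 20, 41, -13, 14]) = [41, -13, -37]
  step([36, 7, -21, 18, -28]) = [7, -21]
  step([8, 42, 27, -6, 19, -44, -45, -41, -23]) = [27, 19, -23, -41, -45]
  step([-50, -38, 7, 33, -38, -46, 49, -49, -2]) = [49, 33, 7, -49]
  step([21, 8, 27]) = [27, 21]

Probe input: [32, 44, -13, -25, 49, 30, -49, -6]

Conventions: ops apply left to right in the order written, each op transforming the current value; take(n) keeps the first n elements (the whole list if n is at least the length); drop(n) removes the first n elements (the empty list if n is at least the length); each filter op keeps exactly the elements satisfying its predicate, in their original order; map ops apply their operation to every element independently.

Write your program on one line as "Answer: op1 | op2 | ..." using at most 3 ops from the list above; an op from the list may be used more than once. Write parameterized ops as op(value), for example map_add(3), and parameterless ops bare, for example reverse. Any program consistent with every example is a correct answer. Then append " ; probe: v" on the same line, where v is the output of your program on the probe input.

filter_odd | sort_desc ; probe: [49, -13, -25, -49]

Check, running the answer program on each example:
  [16, 11, 32, -24, 41, -6, 4] -> [11, 41] -> [41, 11]
  [-37, 44, 34, 20, 41, -13, 14] -> [-37, 41, -13] -> [41, -13, -37]
  [36, 7, -21, 18, -28] -> [7, -21] -> [7, -21]
  [8, 42, 27, -6, 19, -44, -45, -41, -23] -> [27, 19, -45, -41, -23] -> [27, 19, -23, -41, -45]
  [-50, -38, 7, 33, -38, -46, 49, -49, -2] -> [7, 33, 49, -49] -> [49, 33, 7, -49]
  [21, 8, 27] -> [21, 27] -> [27, 21]
  probe: [32, 44, -13, -25, 49, 30, -49, -6] -> [-13, -25, 49, -49] -> [49, -13, -25, -49]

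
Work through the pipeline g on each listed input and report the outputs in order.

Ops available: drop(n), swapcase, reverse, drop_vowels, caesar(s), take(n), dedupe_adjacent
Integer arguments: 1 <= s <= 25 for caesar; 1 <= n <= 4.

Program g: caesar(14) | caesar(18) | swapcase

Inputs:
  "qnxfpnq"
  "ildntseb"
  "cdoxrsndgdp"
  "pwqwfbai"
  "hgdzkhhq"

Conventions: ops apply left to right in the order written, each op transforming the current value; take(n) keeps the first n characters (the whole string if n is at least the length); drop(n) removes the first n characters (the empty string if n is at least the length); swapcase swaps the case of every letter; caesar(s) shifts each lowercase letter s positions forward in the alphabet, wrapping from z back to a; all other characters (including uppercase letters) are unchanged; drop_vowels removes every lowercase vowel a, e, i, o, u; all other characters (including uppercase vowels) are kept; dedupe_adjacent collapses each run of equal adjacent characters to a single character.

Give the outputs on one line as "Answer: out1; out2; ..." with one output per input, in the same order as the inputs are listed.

"WTDLVTW"; "ORJTZYKH"; "IJUDXYTJMJV"; "VCWCLHGO"; "NMJFQNNW"

Execution, op by op:
  "qnxfpnq" -> "ebltdbe" -> "wtdlvtw" -> "WTDLVTW"
  "ildntseb" -> "wzrbhgsp" -> "orjtzykh" -> "ORJTZYKH"
  "cdoxrsndgdp" -> "qrclfgbrurd" -> "ijudxytjmjv" -> "IJUDXYTJMJV"
  "pwqwfbai" -> "dkektpow" -> "vcwclhgo" -> "VCWCLHGO"
  "hgdzkhhq" -> "vurnyvve" -> "nmjfqnnw" -> "NMJFQNNW"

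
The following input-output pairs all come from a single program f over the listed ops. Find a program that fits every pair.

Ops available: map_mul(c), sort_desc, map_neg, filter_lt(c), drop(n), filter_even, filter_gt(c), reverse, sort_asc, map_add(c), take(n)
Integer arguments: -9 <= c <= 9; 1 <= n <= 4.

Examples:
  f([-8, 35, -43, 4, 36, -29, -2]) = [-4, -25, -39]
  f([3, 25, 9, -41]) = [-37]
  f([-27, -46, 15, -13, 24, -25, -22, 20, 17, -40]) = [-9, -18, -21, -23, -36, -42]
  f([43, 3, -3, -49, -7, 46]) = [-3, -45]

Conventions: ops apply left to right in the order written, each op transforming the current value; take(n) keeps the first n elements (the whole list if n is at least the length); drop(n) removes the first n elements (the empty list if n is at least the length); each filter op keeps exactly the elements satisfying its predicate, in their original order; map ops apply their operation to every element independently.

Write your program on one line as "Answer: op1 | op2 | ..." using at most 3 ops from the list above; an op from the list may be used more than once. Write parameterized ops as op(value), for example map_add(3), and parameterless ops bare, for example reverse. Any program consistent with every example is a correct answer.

filter_lt(-6) | map_add(4) | sort_desc

Check, running the answer program on each example:
  [-8, 35, -43, 4, 36, -29, -2] -> [-8, -43, -29] -> [-4, -39, -25] -> [-4, -25, -39]
  [3, 25, 9, -41] -> [-41] -> [-37] -> [-37]
  [-27, -46, 15, -13, 24, -25, -22, 20, 17, -40] -> [-27, -46, -13, -25, -22, -40] -> [-23, -42, -9, -21, -18, -36] -> [-9, -18, -21, -23, -36, -42]
  [43, 3, -3, -49, -7, 46] -> [-49, -7] -> [-45, -3] -> [-3, -45]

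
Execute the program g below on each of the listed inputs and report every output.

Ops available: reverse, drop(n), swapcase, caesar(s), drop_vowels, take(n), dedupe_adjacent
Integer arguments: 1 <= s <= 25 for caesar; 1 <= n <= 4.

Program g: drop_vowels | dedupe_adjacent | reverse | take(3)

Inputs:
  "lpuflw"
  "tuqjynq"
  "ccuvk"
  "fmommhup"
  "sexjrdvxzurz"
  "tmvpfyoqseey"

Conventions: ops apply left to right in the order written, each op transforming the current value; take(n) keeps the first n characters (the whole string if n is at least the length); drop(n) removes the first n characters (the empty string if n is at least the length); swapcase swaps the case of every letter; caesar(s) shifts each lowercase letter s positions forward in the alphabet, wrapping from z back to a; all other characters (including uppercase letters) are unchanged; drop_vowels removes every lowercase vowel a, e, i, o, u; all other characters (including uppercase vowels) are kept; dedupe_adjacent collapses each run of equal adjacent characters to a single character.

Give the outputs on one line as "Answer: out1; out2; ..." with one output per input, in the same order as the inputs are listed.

"wlf"; "qny"; "kvc"; "phm"; "zrz"; "ysq"

Execution, op by op:
  "lpuflw" -> "lpflw" -> "lpflw" -> "wlfpl" -> "wlf"
  "tuqjynq" -> "tqjynq" -> "tqjynq" -> "qnyjqt" -> "qny"
  "ccuvk" -> "ccvk" -> "cvk" -> "kvc" -> "kvc"
  "fmommhup" -> "fmmmhp" -> "fmhp" -> "phmf" -> "phm"
  "sexjrdvxzurz" -> "sxjrdvxzrz" -> "sxjrdvxzrz" -> "zrzxvdrjxs" -> "zrz"
  "tmvpfyoqseey" -> "tmvpfyqsy" -> "tmvpfyqsy" -> "ysqyfpvmt" -> "ysq"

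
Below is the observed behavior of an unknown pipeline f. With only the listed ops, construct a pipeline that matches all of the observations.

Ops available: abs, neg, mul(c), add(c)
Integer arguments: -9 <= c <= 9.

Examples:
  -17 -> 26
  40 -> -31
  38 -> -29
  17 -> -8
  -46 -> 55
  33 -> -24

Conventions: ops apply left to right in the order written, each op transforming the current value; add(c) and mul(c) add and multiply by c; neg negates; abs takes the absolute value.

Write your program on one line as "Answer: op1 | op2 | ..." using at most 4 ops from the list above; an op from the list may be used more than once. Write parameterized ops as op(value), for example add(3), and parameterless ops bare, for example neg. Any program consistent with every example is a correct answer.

add(-7) | neg | add(2)

Check, running the answer program on each example:
  -17 -> -24 -> 24 -> 26
  40 -> 33 -> -33 -> -31
  38 -> 31 -> -31 -> -29
  17 -> 10 -> -10 -> -8
  -46 -> -53 -> 53 -> 55
  33 -> 26 -> -26 -> -24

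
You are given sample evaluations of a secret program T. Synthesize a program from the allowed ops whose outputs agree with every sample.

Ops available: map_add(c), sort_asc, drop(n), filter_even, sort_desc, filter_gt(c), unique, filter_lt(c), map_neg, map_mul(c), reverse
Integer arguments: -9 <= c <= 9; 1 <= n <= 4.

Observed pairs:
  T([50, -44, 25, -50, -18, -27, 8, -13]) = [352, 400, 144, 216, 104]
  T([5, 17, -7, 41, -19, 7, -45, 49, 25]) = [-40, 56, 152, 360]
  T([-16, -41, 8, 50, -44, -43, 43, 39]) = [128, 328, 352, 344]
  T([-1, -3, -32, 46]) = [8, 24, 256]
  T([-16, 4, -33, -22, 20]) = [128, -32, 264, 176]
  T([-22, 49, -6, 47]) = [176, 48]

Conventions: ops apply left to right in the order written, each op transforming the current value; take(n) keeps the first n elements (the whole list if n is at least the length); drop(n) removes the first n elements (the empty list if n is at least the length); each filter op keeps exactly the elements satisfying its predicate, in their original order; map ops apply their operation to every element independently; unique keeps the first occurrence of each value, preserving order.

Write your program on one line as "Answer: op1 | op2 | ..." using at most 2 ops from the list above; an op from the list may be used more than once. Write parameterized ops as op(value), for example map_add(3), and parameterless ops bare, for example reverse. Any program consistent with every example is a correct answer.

filter_lt(6) | map_mul(-8)

Check, running the answer program on each example:
  [50, -44, 25, -50, -18, -27, 8, -13] -> [-44, -50, -18, -27, -13] -> [352, 400, 144, 216, 104]
  [5, 17, -7, 41, -19, 7, -45, 49, 25] -> [5, -7, -19, -45] -> [-40, 56, 152, 360]
  [-16, -41, 8, 50, -44, -43, 43, 39] -> [-16, -41, -44, -43] -> [128, 328, 352, 344]
  [-1, -3, -32, 46] -> [-1, -3, -32] -> [8, 24, 256]
  [-16, 4, -33, -22, 20] -> [-16, 4, -33, -22] -> [128, -32, 264, 176]
  [-22, 49, -6, 47] -> [-22, -6] -> [176, 48]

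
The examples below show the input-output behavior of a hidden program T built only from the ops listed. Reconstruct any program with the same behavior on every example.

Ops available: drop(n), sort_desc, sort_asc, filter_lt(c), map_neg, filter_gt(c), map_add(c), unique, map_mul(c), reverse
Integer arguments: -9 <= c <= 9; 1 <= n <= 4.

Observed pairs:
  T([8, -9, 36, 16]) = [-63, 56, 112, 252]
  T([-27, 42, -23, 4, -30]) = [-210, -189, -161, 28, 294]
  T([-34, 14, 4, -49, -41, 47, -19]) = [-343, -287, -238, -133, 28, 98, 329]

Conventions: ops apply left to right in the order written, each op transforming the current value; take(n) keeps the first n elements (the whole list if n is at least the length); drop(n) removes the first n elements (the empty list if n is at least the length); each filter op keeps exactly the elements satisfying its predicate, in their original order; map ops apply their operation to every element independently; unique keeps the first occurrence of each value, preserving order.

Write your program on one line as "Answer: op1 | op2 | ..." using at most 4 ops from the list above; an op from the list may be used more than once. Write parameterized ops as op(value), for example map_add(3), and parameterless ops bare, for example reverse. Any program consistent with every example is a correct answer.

reverse | sort_desc | map_mul(7) | sort_asc

Check, running the answer program on each example:
  [8, -9, 36, 16] -> [16, 36, -9, 8] -> [36, 16, 8, -9] -> [252, 112, 56, -63] -> [-63, 56, 112, 252]
  [-27, 42, -23, 4, -30] -> [-30, 4, -23, 42, -27] -> [42, 4, -23, -27, -30] -> [294, 28, -161, -189, -210] -> [-210, -189, -161, 28, 294]
  [-34, 14, 4, -49, -41, 47, -19] -> [-19, 47, -41, -49, 4, 14, -34] -> [47, 14, 4, -19, -34, -41, -49] -> [329, 98, 28, -133, -238, -287, -343] -> [-343, -287, -238, -133, 28, 98, 329]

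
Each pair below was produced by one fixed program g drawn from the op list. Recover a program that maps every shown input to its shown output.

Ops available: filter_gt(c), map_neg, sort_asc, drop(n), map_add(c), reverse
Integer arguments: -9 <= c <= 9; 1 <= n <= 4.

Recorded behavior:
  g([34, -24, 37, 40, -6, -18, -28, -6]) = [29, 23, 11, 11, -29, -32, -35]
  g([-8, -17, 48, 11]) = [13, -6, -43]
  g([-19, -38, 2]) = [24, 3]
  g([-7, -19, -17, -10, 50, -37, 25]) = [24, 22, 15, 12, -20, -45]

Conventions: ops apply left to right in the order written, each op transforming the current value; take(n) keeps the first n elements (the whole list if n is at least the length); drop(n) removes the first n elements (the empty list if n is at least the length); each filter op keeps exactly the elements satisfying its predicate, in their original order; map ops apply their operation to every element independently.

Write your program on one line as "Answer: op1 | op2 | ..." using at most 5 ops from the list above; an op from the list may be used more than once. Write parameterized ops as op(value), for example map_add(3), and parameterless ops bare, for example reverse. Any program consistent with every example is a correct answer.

reverse | sort_asc | map_neg | map_add(5) | drop(1)

Check, running the answer program on each example:
  [34, -24, 37, 40, -6, -18, -28, -6] -> [-6, -28, -18, -6, 40, 37, -24, 34] -> [-28, -24, -18, -6, -6, 34, 37, 40] -> [28, 24, 18, 6, 6, -34, -37, -40] -> [33, 29, 23, 11, 11, -29, -32, -35] -> [29, 23, 11, 11, -29, -32, -35]
  [-8, -17, 48, 11] -> [11, 48, -17, -8] -> [-17, -8, 11, 48] -> [17, 8, -11, -48] -> [22, 13, -6, -43] -> [13, -6, -43]
  [-19, -38, 2] -> [2, -38, -19] -> [-38, -19, 2] -> [38, 19, -2] -> [43, 24, 3] -> [24, 3]
  [-7, -19, -17, -10, 50, -37, 25] -> [25, -37, 50, -10, -17, -19, -7] -> [-37, -19, -17, -10, -7, 25, 50] -> [37, 19, 17, 10, 7, -25, -50] -> [42, 24, 22, 15, 12, -20, -45] -> [24, 22, 15, 12, -20, -45]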